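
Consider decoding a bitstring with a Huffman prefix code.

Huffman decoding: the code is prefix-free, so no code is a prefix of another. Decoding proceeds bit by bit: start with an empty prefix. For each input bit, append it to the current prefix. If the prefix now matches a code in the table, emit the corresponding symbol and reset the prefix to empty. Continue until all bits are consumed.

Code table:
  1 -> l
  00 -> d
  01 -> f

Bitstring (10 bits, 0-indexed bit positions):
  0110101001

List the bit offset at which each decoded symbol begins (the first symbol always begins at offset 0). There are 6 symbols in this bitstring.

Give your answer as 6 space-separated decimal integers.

Answer: 0 2 3 5 7 9

Derivation:
Bit 0: prefix='0' (no match yet)
Bit 1: prefix='01' -> emit 'f', reset
Bit 2: prefix='1' -> emit 'l', reset
Bit 3: prefix='0' (no match yet)
Bit 4: prefix='01' -> emit 'f', reset
Bit 5: prefix='0' (no match yet)
Bit 6: prefix='01' -> emit 'f', reset
Bit 7: prefix='0' (no match yet)
Bit 8: prefix='00' -> emit 'd', reset
Bit 9: prefix='1' -> emit 'l', reset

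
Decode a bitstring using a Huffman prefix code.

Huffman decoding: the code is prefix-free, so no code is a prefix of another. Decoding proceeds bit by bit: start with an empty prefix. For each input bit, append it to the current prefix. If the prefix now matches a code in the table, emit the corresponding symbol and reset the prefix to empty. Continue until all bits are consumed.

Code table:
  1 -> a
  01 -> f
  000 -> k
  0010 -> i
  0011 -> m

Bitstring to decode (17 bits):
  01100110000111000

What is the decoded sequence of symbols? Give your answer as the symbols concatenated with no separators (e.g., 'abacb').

Bit 0: prefix='0' (no match yet)
Bit 1: prefix='01' -> emit 'f', reset
Bit 2: prefix='1' -> emit 'a', reset
Bit 3: prefix='0' (no match yet)
Bit 4: prefix='00' (no match yet)
Bit 5: prefix='001' (no match yet)
Bit 6: prefix='0011' -> emit 'm', reset
Bit 7: prefix='0' (no match yet)
Bit 8: prefix='00' (no match yet)
Bit 9: prefix='000' -> emit 'k', reset
Bit 10: prefix='0' (no match yet)
Bit 11: prefix='01' -> emit 'f', reset
Bit 12: prefix='1' -> emit 'a', reset
Bit 13: prefix='1' -> emit 'a', reset
Bit 14: prefix='0' (no match yet)
Bit 15: prefix='00' (no match yet)
Bit 16: prefix='000' -> emit 'k', reset

Answer: famkfaak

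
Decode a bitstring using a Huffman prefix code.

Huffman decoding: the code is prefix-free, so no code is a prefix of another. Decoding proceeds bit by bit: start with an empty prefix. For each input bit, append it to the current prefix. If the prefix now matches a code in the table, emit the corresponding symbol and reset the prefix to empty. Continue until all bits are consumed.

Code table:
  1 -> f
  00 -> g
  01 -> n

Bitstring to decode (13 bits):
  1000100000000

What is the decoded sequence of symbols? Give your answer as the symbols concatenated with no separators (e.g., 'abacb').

Bit 0: prefix='1' -> emit 'f', reset
Bit 1: prefix='0' (no match yet)
Bit 2: prefix='00' -> emit 'g', reset
Bit 3: prefix='0' (no match yet)
Bit 4: prefix='01' -> emit 'n', reset
Bit 5: prefix='0' (no match yet)
Bit 6: prefix='00' -> emit 'g', reset
Bit 7: prefix='0' (no match yet)
Bit 8: prefix='00' -> emit 'g', reset
Bit 9: prefix='0' (no match yet)
Bit 10: prefix='00' -> emit 'g', reset
Bit 11: prefix='0' (no match yet)
Bit 12: prefix='00' -> emit 'g', reset

Answer: fgngggg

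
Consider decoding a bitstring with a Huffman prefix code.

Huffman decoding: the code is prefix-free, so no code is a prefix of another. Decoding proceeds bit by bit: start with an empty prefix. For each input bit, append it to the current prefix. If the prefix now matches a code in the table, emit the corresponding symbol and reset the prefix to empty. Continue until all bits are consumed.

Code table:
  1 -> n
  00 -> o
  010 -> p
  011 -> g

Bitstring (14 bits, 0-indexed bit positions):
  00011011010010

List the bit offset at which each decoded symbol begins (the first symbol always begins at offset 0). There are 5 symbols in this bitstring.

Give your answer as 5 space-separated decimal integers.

Answer: 0 2 5 8 11

Derivation:
Bit 0: prefix='0' (no match yet)
Bit 1: prefix='00' -> emit 'o', reset
Bit 2: prefix='0' (no match yet)
Bit 3: prefix='01' (no match yet)
Bit 4: prefix='011' -> emit 'g', reset
Bit 5: prefix='0' (no match yet)
Bit 6: prefix='01' (no match yet)
Bit 7: prefix='011' -> emit 'g', reset
Bit 8: prefix='0' (no match yet)
Bit 9: prefix='01' (no match yet)
Bit 10: prefix='010' -> emit 'p', reset
Bit 11: prefix='0' (no match yet)
Bit 12: prefix='01' (no match yet)
Bit 13: prefix='010' -> emit 'p', reset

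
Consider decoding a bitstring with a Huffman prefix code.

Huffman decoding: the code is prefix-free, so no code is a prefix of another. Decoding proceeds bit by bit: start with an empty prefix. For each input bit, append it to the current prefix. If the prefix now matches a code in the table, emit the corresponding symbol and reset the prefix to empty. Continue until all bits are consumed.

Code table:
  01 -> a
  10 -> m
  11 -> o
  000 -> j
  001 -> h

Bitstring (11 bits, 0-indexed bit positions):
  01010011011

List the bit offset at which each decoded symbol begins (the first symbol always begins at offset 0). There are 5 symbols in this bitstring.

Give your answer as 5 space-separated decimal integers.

Bit 0: prefix='0' (no match yet)
Bit 1: prefix='01' -> emit 'a', reset
Bit 2: prefix='0' (no match yet)
Bit 3: prefix='01' -> emit 'a', reset
Bit 4: prefix='0' (no match yet)
Bit 5: prefix='00' (no match yet)
Bit 6: prefix='001' -> emit 'h', reset
Bit 7: prefix='1' (no match yet)
Bit 8: prefix='10' -> emit 'm', reset
Bit 9: prefix='1' (no match yet)
Bit 10: prefix='11' -> emit 'o', reset

Answer: 0 2 4 7 9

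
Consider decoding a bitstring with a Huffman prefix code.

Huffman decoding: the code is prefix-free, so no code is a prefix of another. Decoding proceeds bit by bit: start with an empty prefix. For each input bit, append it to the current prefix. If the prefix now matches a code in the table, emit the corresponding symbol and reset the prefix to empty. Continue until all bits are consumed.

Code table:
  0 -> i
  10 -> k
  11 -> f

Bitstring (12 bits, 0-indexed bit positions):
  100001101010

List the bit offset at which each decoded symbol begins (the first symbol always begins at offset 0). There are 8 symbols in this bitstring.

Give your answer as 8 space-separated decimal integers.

Answer: 0 2 3 4 5 7 8 10

Derivation:
Bit 0: prefix='1' (no match yet)
Bit 1: prefix='10' -> emit 'k', reset
Bit 2: prefix='0' -> emit 'i', reset
Bit 3: prefix='0' -> emit 'i', reset
Bit 4: prefix='0' -> emit 'i', reset
Bit 5: prefix='1' (no match yet)
Bit 6: prefix='11' -> emit 'f', reset
Bit 7: prefix='0' -> emit 'i', reset
Bit 8: prefix='1' (no match yet)
Bit 9: prefix='10' -> emit 'k', reset
Bit 10: prefix='1' (no match yet)
Bit 11: prefix='10' -> emit 'k', reset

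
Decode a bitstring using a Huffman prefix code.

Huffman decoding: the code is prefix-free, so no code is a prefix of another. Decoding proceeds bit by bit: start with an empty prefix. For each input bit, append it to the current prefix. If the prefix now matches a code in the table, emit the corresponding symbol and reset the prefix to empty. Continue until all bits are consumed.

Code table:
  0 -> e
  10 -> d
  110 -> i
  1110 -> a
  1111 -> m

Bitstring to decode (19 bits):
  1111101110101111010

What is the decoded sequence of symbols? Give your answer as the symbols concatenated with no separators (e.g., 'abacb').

Answer: mdadmed

Derivation:
Bit 0: prefix='1' (no match yet)
Bit 1: prefix='11' (no match yet)
Bit 2: prefix='111' (no match yet)
Bit 3: prefix='1111' -> emit 'm', reset
Bit 4: prefix='1' (no match yet)
Bit 5: prefix='10' -> emit 'd', reset
Bit 6: prefix='1' (no match yet)
Bit 7: prefix='11' (no match yet)
Bit 8: prefix='111' (no match yet)
Bit 9: prefix='1110' -> emit 'a', reset
Bit 10: prefix='1' (no match yet)
Bit 11: prefix='10' -> emit 'd', reset
Bit 12: prefix='1' (no match yet)
Bit 13: prefix='11' (no match yet)
Bit 14: prefix='111' (no match yet)
Bit 15: prefix='1111' -> emit 'm', reset
Bit 16: prefix='0' -> emit 'e', reset
Bit 17: prefix='1' (no match yet)
Bit 18: prefix='10' -> emit 'd', reset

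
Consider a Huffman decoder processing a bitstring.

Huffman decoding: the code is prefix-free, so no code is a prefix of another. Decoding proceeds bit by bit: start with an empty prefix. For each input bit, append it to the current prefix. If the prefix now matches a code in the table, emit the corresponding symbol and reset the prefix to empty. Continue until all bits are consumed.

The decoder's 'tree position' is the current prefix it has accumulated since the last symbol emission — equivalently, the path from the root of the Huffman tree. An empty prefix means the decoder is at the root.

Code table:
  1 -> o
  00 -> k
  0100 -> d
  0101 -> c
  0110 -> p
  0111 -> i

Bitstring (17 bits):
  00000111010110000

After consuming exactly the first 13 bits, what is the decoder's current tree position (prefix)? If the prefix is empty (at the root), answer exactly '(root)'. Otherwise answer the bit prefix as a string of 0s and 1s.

Answer: (root)

Derivation:
Bit 0: prefix='0' (no match yet)
Bit 1: prefix='00' -> emit 'k', reset
Bit 2: prefix='0' (no match yet)
Bit 3: prefix='00' -> emit 'k', reset
Bit 4: prefix='0' (no match yet)
Bit 5: prefix='01' (no match yet)
Bit 6: prefix='011' (no match yet)
Bit 7: prefix='0111' -> emit 'i', reset
Bit 8: prefix='0' (no match yet)
Bit 9: prefix='01' (no match yet)
Bit 10: prefix='010' (no match yet)
Bit 11: prefix='0101' -> emit 'c', reset
Bit 12: prefix='1' -> emit 'o', reset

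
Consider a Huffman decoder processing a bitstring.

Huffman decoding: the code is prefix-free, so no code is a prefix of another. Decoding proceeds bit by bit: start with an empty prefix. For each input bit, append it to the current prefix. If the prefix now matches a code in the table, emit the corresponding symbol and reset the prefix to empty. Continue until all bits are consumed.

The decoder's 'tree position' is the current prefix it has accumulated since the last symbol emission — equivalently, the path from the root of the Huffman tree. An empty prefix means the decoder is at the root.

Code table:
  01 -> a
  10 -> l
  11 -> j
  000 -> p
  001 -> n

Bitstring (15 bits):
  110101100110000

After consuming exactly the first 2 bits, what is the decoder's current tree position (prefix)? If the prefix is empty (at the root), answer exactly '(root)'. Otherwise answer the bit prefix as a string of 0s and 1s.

Answer: (root)

Derivation:
Bit 0: prefix='1' (no match yet)
Bit 1: prefix='11' -> emit 'j', reset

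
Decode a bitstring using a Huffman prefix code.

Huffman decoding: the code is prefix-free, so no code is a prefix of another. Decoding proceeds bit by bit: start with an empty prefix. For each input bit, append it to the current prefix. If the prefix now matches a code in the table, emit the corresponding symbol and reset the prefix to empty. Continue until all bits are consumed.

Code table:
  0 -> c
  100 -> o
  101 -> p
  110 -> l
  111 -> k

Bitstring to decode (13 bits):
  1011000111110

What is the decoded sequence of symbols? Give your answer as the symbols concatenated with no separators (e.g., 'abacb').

Answer: pockl

Derivation:
Bit 0: prefix='1' (no match yet)
Bit 1: prefix='10' (no match yet)
Bit 2: prefix='101' -> emit 'p', reset
Bit 3: prefix='1' (no match yet)
Bit 4: prefix='10' (no match yet)
Bit 5: prefix='100' -> emit 'o', reset
Bit 6: prefix='0' -> emit 'c', reset
Bit 7: prefix='1' (no match yet)
Bit 8: prefix='11' (no match yet)
Bit 9: prefix='111' -> emit 'k', reset
Bit 10: prefix='1' (no match yet)
Bit 11: prefix='11' (no match yet)
Bit 12: prefix='110' -> emit 'l', reset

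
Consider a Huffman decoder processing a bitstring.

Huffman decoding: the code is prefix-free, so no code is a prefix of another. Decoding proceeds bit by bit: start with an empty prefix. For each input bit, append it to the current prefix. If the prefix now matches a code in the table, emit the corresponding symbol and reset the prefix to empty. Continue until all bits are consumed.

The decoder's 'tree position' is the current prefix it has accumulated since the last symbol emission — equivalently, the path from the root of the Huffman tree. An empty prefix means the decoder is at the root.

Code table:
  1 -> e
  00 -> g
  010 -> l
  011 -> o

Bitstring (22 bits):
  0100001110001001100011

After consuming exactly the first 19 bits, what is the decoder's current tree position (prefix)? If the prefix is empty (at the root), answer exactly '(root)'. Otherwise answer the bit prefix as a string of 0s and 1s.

Answer: (root)

Derivation:
Bit 0: prefix='0' (no match yet)
Bit 1: prefix='01' (no match yet)
Bit 2: prefix='010' -> emit 'l', reset
Bit 3: prefix='0' (no match yet)
Bit 4: prefix='00' -> emit 'g', reset
Bit 5: prefix='0' (no match yet)
Bit 6: prefix='01' (no match yet)
Bit 7: prefix='011' -> emit 'o', reset
Bit 8: prefix='1' -> emit 'e', reset
Bit 9: prefix='0' (no match yet)
Bit 10: prefix='00' -> emit 'g', reset
Bit 11: prefix='0' (no match yet)
Bit 12: prefix='01' (no match yet)
Bit 13: prefix='010' -> emit 'l', reset
Bit 14: prefix='0' (no match yet)
Bit 15: prefix='01' (no match yet)
Bit 16: prefix='011' -> emit 'o', reset
Bit 17: prefix='0' (no match yet)
Bit 18: prefix='00' -> emit 'g', reset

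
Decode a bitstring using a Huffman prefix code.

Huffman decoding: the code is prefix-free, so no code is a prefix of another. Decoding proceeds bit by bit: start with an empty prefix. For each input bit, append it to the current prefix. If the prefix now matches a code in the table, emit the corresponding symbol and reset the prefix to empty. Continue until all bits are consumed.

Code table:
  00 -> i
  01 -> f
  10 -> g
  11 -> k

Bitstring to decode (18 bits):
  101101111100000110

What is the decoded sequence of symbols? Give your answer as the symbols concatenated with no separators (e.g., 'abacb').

Bit 0: prefix='1' (no match yet)
Bit 1: prefix='10' -> emit 'g', reset
Bit 2: prefix='1' (no match yet)
Bit 3: prefix='11' -> emit 'k', reset
Bit 4: prefix='0' (no match yet)
Bit 5: prefix='01' -> emit 'f', reset
Bit 6: prefix='1' (no match yet)
Bit 7: prefix='11' -> emit 'k', reset
Bit 8: prefix='1' (no match yet)
Bit 9: prefix='11' -> emit 'k', reset
Bit 10: prefix='0' (no match yet)
Bit 11: prefix='00' -> emit 'i', reset
Bit 12: prefix='0' (no match yet)
Bit 13: prefix='00' -> emit 'i', reset
Bit 14: prefix='0' (no match yet)
Bit 15: prefix='01' -> emit 'f', reset
Bit 16: prefix='1' (no match yet)
Bit 17: prefix='10' -> emit 'g', reset

Answer: gkfkkiifg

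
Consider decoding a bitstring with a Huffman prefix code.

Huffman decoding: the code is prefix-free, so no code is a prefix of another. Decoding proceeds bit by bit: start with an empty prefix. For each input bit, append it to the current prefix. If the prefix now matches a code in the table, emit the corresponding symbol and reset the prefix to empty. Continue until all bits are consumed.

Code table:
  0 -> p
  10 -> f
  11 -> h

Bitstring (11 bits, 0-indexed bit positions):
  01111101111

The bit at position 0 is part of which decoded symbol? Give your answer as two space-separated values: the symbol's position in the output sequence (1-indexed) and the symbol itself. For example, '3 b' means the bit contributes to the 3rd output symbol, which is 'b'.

Answer: 1 p

Derivation:
Bit 0: prefix='0' -> emit 'p', reset
Bit 1: prefix='1' (no match yet)
Bit 2: prefix='11' -> emit 'h', reset
Bit 3: prefix='1' (no match yet)
Bit 4: prefix='11' -> emit 'h', reset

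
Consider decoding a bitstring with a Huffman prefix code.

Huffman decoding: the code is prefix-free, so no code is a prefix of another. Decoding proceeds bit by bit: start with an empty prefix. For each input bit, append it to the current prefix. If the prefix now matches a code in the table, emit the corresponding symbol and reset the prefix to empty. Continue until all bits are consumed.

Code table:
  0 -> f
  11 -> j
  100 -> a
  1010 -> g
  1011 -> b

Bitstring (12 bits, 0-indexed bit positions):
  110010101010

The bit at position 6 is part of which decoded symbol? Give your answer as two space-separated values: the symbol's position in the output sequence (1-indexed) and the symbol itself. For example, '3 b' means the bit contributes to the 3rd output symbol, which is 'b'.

Bit 0: prefix='1' (no match yet)
Bit 1: prefix='11' -> emit 'j', reset
Bit 2: prefix='0' -> emit 'f', reset
Bit 3: prefix='0' -> emit 'f', reset
Bit 4: prefix='1' (no match yet)
Bit 5: prefix='10' (no match yet)
Bit 6: prefix='101' (no match yet)
Bit 7: prefix='1010' -> emit 'g', reset
Bit 8: prefix='1' (no match yet)
Bit 9: prefix='10' (no match yet)
Bit 10: prefix='101' (no match yet)

Answer: 4 g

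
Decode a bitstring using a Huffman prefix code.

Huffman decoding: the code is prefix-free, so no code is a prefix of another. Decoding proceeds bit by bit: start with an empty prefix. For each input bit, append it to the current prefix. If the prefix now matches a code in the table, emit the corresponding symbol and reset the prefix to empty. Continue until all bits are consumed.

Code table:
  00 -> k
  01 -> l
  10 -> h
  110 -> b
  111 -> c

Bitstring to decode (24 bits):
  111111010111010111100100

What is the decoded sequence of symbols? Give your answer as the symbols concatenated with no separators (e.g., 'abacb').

Answer: ccllbhchlk

Derivation:
Bit 0: prefix='1' (no match yet)
Bit 1: prefix='11' (no match yet)
Bit 2: prefix='111' -> emit 'c', reset
Bit 3: prefix='1' (no match yet)
Bit 4: prefix='11' (no match yet)
Bit 5: prefix='111' -> emit 'c', reset
Bit 6: prefix='0' (no match yet)
Bit 7: prefix='01' -> emit 'l', reset
Bit 8: prefix='0' (no match yet)
Bit 9: prefix='01' -> emit 'l', reset
Bit 10: prefix='1' (no match yet)
Bit 11: prefix='11' (no match yet)
Bit 12: prefix='110' -> emit 'b', reset
Bit 13: prefix='1' (no match yet)
Bit 14: prefix='10' -> emit 'h', reset
Bit 15: prefix='1' (no match yet)
Bit 16: prefix='11' (no match yet)
Bit 17: prefix='111' -> emit 'c', reset
Bit 18: prefix='1' (no match yet)
Bit 19: prefix='10' -> emit 'h', reset
Bit 20: prefix='0' (no match yet)
Bit 21: prefix='01' -> emit 'l', reset
Bit 22: prefix='0' (no match yet)
Bit 23: prefix='00' -> emit 'k', reset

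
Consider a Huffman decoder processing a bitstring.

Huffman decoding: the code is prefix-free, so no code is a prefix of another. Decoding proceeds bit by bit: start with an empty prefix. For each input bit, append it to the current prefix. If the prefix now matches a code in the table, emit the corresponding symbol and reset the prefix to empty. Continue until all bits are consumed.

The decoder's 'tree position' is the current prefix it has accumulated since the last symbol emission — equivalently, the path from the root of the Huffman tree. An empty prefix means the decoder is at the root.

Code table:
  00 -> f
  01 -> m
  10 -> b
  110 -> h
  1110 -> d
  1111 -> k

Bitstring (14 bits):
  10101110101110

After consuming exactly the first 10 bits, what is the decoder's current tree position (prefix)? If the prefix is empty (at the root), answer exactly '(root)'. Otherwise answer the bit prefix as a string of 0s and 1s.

Bit 0: prefix='1' (no match yet)
Bit 1: prefix='10' -> emit 'b', reset
Bit 2: prefix='1' (no match yet)
Bit 3: prefix='10' -> emit 'b', reset
Bit 4: prefix='1' (no match yet)
Bit 5: prefix='11' (no match yet)
Bit 6: prefix='111' (no match yet)
Bit 7: prefix='1110' -> emit 'd', reset
Bit 8: prefix='1' (no match yet)
Bit 9: prefix='10' -> emit 'b', reset

Answer: (root)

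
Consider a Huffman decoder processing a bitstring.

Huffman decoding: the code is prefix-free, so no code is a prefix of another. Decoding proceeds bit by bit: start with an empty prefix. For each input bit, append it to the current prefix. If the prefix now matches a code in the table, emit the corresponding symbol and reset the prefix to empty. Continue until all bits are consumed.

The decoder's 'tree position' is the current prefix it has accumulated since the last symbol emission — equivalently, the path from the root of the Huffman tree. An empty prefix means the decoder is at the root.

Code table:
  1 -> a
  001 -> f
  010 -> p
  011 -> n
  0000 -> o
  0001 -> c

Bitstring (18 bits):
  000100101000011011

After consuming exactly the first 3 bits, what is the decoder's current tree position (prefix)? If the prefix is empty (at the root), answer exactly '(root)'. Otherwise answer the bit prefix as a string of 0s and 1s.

Bit 0: prefix='0' (no match yet)
Bit 1: prefix='00' (no match yet)
Bit 2: prefix='000' (no match yet)

Answer: 000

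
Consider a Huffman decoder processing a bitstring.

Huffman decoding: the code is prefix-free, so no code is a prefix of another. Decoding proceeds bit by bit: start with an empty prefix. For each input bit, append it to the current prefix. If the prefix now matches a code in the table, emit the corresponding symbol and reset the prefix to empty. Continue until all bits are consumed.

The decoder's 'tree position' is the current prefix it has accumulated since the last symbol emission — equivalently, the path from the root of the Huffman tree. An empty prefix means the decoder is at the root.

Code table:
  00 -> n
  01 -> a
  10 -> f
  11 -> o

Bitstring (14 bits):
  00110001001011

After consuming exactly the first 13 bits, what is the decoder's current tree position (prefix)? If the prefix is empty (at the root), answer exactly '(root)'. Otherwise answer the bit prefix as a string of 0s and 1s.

Answer: 1

Derivation:
Bit 0: prefix='0' (no match yet)
Bit 1: prefix='00' -> emit 'n', reset
Bit 2: prefix='1' (no match yet)
Bit 3: prefix='11' -> emit 'o', reset
Bit 4: prefix='0' (no match yet)
Bit 5: prefix='00' -> emit 'n', reset
Bit 6: prefix='0' (no match yet)
Bit 7: prefix='01' -> emit 'a', reset
Bit 8: prefix='0' (no match yet)
Bit 9: prefix='00' -> emit 'n', reset
Bit 10: prefix='1' (no match yet)
Bit 11: prefix='10' -> emit 'f', reset
Bit 12: prefix='1' (no match yet)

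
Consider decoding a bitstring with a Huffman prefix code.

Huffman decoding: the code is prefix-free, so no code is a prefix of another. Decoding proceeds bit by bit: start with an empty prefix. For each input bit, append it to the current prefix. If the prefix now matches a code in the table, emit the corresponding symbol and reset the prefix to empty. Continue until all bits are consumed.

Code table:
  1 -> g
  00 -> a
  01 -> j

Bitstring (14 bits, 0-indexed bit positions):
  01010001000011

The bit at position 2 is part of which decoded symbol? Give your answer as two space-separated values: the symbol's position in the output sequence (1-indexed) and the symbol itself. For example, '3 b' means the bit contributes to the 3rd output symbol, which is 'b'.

Bit 0: prefix='0' (no match yet)
Bit 1: prefix='01' -> emit 'j', reset
Bit 2: prefix='0' (no match yet)
Bit 3: prefix='01' -> emit 'j', reset
Bit 4: prefix='0' (no match yet)
Bit 5: prefix='00' -> emit 'a', reset
Bit 6: prefix='0' (no match yet)

Answer: 2 j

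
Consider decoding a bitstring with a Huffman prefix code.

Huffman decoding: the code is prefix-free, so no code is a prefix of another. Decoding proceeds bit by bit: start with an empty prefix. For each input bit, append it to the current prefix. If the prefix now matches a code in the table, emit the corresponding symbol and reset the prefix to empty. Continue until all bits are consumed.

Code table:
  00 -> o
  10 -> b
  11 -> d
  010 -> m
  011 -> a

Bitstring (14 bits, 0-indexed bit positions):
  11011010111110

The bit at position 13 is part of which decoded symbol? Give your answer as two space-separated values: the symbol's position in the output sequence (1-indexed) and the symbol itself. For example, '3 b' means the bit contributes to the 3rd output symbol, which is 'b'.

Answer: 6 b

Derivation:
Bit 0: prefix='1' (no match yet)
Bit 1: prefix='11' -> emit 'd', reset
Bit 2: prefix='0' (no match yet)
Bit 3: prefix='01' (no match yet)
Bit 4: prefix='011' -> emit 'a', reset
Bit 5: prefix='0' (no match yet)
Bit 6: prefix='01' (no match yet)
Bit 7: prefix='010' -> emit 'm', reset
Bit 8: prefix='1' (no match yet)
Bit 9: prefix='11' -> emit 'd', reset
Bit 10: prefix='1' (no match yet)
Bit 11: prefix='11' -> emit 'd', reset
Bit 12: prefix='1' (no match yet)
Bit 13: prefix='10' -> emit 'b', reset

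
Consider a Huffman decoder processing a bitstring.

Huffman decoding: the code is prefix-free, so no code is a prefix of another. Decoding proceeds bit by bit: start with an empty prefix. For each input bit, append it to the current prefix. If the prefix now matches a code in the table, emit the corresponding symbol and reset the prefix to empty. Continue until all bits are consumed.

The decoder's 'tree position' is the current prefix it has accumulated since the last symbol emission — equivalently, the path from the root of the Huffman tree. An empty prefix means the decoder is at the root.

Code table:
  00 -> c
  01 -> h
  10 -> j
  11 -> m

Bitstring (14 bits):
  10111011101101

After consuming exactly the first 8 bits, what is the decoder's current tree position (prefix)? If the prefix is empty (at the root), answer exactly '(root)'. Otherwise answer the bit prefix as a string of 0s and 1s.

Bit 0: prefix='1' (no match yet)
Bit 1: prefix='10' -> emit 'j', reset
Bit 2: prefix='1' (no match yet)
Bit 3: prefix='11' -> emit 'm', reset
Bit 4: prefix='1' (no match yet)
Bit 5: prefix='10' -> emit 'j', reset
Bit 6: prefix='1' (no match yet)
Bit 7: prefix='11' -> emit 'm', reset

Answer: (root)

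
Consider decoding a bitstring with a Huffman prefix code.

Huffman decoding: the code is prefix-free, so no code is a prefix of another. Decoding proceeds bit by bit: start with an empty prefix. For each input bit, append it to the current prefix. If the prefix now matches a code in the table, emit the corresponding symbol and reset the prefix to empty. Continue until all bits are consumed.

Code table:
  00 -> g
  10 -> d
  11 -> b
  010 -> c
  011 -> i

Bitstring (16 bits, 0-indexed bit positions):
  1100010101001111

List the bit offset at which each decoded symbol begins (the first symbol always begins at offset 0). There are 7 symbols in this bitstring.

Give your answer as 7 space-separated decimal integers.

Answer: 0 2 4 7 9 11 14

Derivation:
Bit 0: prefix='1' (no match yet)
Bit 1: prefix='11' -> emit 'b', reset
Bit 2: prefix='0' (no match yet)
Bit 3: prefix='00' -> emit 'g', reset
Bit 4: prefix='0' (no match yet)
Bit 5: prefix='01' (no match yet)
Bit 6: prefix='010' -> emit 'c', reset
Bit 7: prefix='1' (no match yet)
Bit 8: prefix='10' -> emit 'd', reset
Bit 9: prefix='1' (no match yet)
Bit 10: prefix='10' -> emit 'd', reset
Bit 11: prefix='0' (no match yet)
Bit 12: prefix='01' (no match yet)
Bit 13: prefix='011' -> emit 'i', reset
Bit 14: prefix='1' (no match yet)
Bit 15: prefix='11' -> emit 'b', reset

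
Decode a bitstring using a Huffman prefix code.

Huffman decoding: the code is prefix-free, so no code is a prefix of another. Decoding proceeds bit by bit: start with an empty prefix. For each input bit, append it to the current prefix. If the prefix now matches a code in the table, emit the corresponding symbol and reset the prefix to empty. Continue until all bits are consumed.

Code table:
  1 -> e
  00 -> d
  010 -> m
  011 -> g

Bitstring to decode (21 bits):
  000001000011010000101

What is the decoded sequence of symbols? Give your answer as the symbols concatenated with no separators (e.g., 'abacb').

Answer: ddmdgmdme

Derivation:
Bit 0: prefix='0' (no match yet)
Bit 1: prefix='00' -> emit 'd', reset
Bit 2: prefix='0' (no match yet)
Bit 3: prefix='00' -> emit 'd', reset
Bit 4: prefix='0' (no match yet)
Bit 5: prefix='01' (no match yet)
Bit 6: prefix='010' -> emit 'm', reset
Bit 7: prefix='0' (no match yet)
Bit 8: prefix='00' -> emit 'd', reset
Bit 9: prefix='0' (no match yet)
Bit 10: prefix='01' (no match yet)
Bit 11: prefix='011' -> emit 'g', reset
Bit 12: prefix='0' (no match yet)
Bit 13: prefix='01' (no match yet)
Bit 14: prefix='010' -> emit 'm', reset
Bit 15: prefix='0' (no match yet)
Bit 16: prefix='00' -> emit 'd', reset
Bit 17: prefix='0' (no match yet)
Bit 18: prefix='01' (no match yet)
Bit 19: prefix='010' -> emit 'm', reset
Bit 20: prefix='1' -> emit 'e', reset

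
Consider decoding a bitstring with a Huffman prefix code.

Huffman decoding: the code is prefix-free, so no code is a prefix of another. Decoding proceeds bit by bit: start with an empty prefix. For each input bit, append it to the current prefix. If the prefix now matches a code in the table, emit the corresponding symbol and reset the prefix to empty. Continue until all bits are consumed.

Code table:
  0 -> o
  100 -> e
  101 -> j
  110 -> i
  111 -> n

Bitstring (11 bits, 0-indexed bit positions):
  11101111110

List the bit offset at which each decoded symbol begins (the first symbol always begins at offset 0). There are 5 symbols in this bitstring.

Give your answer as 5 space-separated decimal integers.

Bit 0: prefix='1' (no match yet)
Bit 1: prefix='11' (no match yet)
Bit 2: prefix='111' -> emit 'n', reset
Bit 3: prefix='0' -> emit 'o', reset
Bit 4: prefix='1' (no match yet)
Bit 5: prefix='11' (no match yet)
Bit 6: prefix='111' -> emit 'n', reset
Bit 7: prefix='1' (no match yet)
Bit 8: prefix='11' (no match yet)
Bit 9: prefix='111' -> emit 'n', reset
Bit 10: prefix='0' -> emit 'o', reset

Answer: 0 3 4 7 10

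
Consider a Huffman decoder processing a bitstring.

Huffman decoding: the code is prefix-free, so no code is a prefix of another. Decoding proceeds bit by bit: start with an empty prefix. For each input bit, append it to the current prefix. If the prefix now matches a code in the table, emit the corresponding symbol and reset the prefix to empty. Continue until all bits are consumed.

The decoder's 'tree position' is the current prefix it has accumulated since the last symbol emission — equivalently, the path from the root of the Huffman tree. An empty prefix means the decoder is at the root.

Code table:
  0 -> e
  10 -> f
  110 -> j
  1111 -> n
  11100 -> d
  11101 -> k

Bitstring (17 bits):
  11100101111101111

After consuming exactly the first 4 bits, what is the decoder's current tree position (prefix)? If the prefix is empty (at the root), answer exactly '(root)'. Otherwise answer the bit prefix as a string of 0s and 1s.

Bit 0: prefix='1' (no match yet)
Bit 1: prefix='11' (no match yet)
Bit 2: prefix='111' (no match yet)
Bit 3: prefix='1110' (no match yet)

Answer: 1110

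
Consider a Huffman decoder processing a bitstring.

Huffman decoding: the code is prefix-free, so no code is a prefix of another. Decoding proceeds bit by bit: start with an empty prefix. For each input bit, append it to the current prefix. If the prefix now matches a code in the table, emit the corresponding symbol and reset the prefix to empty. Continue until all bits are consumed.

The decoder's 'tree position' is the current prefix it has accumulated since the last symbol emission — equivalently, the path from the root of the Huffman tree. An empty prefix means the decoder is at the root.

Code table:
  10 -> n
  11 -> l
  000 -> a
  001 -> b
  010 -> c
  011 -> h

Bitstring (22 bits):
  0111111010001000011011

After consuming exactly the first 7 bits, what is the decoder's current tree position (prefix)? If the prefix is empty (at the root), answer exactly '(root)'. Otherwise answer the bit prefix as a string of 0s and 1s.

Bit 0: prefix='0' (no match yet)
Bit 1: prefix='01' (no match yet)
Bit 2: prefix='011' -> emit 'h', reset
Bit 3: prefix='1' (no match yet)
Bit 4: prefix='11' -> emit 'l', reset
Bit 5: prefix='1' (no match yet)
Bit 6: prefix='11' -> emit 'l', reset

Answer: (root)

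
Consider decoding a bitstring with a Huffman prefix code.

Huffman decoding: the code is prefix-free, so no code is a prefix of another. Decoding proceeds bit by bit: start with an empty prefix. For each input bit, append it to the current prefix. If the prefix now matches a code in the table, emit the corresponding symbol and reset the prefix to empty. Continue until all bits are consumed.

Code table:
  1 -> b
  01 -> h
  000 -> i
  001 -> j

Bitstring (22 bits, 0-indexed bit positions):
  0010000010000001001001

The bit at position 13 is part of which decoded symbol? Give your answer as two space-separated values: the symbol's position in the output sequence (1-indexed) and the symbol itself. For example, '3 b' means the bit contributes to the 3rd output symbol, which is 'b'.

Bit 0: prefix='0' (no match yet)
Bit 1: prefix='00' (no match yet)
Bit 2: prefix='001' -> emit 'j', reset
Bit 3: prefix='0' (no match yet)
Bit 4: prefix='00' (no match yet)
Bit 5: prefix='000' -> emit 'i', reset
Bit 6: prefix='0' (no match yet)
Bit 7: prefix='00' (no match yet)
Bit 8: prefix='001' -> emit 'j', reset
Bit 9: prefix='0' (no match yet)
Bit 10: prefix='00' (no match yet)
Bit 11: prefix='000' -> emit 'i', reset
Bit 12: prefix='0' (no match yet)
Bit 13: prefix='00' (no match yet)
Bit 14: prefix='000' -> emit 'i', reset
Bit 15: prefix='1' -> emit 'b', reset
Bit 16: prefix='0' (no match yet)
Bit 17: prefix='00' (no match yet)

Answer: 5 i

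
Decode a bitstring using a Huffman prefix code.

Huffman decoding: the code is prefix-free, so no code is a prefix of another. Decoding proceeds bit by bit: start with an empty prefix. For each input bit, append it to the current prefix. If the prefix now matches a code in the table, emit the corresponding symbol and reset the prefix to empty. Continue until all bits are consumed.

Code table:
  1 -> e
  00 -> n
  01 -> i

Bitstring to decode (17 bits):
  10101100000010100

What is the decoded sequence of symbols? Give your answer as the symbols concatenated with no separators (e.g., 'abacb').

Bit 0: prefix='1' -> emit 'e', reset
Bit 1: prefix='0' (no match yet)
Bit 2: prefix='01' -> emit 'i', reset
Bit 3: prefix='0' (no match yet)
Bit 4: prefix='01' -> emit 'i', reset
Bit 5: prefix='1' -> emit 'e', reset
Bit 6: prefix='0' (no match yet)
Bit 7: prefix='00' -> emit 'n', reset
Bit 8: prefix='0' (no match yet)
Bit 9: prefix='00' -> emit 'n', reset
Bit 10: prefix='0' (no match yet)
Bit 11: prefix='00' -> emit 'n', reset
Bit 12: prefix='1' -> emit 'e', reset
Bit 13: prefix='0' (no match yet)
Bit 14: prefix='01' -> emit 'i', reset
Bit 15: prefix='0' (no match yet)
Bit 16: prefix='00' -> emit 'n', reset

Answer: eiiennnein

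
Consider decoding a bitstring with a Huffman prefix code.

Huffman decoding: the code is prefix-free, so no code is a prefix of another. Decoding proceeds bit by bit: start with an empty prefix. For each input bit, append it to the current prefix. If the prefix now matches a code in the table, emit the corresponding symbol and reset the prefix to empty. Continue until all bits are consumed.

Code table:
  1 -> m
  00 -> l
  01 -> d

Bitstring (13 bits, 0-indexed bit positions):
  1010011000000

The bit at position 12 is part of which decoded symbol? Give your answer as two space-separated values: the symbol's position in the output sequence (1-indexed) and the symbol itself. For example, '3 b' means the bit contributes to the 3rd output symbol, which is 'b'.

Bit 0: prefix='1' -> emit 'm', reset
Bit 1: prefix='0' (no match yet)
Bit 2: prefix='01' -> emit 'd', reset
Bit 3: prefix='0' (no match yet)
Bit 4: prefix='00' -> emit 'l', reset
Bit 5: prefix='1' -> emit 'm', reset
Bit 6: prefix='1' -> emit 'm', reset
Bit 7: prefix='0' (no match yet)
Bit 8: prefix='00' -> emit 'l', reset
Bit 9: prefix='0' (no match yet)
Bit 10: prefix='00' -> emit 'l', reset
Bit 11: prefix='0' (no match yet)
Bit 12: prefix='00' -> emit 'l', reset

Answer: 8 l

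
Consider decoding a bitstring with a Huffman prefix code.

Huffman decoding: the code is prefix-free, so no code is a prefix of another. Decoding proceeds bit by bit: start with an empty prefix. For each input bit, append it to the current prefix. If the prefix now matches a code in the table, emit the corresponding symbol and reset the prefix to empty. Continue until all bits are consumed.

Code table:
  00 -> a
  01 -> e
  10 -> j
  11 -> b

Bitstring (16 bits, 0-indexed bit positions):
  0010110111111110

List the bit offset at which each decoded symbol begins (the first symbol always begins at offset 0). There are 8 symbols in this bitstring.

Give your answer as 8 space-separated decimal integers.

Bit 0: prefix='0' (no match yet)
Bit 1: prefix='00' -> emit 'a', reset
Bit 2: prefix='1' (no match yet)
Bit 3: prefix='10' -> emit 'j', reset
Bit 4: prefix='1' (no match yet)
Bit 5: prefix='11' -> emit 'b', reset
Bit 6: prefix='0' (no match yet)
Bit 7: prefix='01' -> emit 'e', reset
Bit 8: prefix='1' (no match yet)
Bit 9: prefix='11' -> emit 'b', reset
Bit 10: prefix='1' (no match yet)
Bit 11: prefix='11' -> emit 'b', reset
Bit 12: prefix='1' (no match yet)
Bit 13: prefix='11' -> emit 'b', reset
Bit 14: prefix='1' (no match yet)
Bit 15: prefix='10' -> emit 'j', reset

Answer: 0 2 4 6 8 10 12 14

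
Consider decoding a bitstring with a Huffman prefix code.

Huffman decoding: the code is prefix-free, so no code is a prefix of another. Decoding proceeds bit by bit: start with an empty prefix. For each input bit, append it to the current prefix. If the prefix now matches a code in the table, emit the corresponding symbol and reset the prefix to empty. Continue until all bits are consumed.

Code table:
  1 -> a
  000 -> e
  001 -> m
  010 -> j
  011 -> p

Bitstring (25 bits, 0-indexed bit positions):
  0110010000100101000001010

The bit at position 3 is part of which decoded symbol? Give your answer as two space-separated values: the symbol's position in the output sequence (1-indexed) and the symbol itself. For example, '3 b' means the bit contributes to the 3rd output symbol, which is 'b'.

Bit 0: prefix='0' (no match yet)
Bit 1: prefix='01' (no match yet)
Bit 2: prefix='011' -> emit 'p', reset
Bit 3: prefix='0' (no match yet)
Bit 4: prefix='00' (no match yet)
Bit 5: prefix='001' -> emit 'm', reset
Bit 6: prefix='0' (no match yet)
Bit 7: prefix='00' (no match yet)

Answer: 2 m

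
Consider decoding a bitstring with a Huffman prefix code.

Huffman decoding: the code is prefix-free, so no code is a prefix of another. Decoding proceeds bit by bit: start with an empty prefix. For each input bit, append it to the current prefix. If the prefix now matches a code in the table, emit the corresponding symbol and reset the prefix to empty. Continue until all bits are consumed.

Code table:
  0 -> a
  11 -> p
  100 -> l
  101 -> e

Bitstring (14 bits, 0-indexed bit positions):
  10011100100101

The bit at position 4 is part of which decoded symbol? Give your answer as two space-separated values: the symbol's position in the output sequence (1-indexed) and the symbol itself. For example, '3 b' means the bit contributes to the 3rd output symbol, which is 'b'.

Bit 0: prefix='1' (no match yet)
Bit 1: prefix='10' (no match yet)
Bit 2: prefix='100' -> emit 'l', reset
Bit 3: prefix='1' (no match yet)
Bit 4: prefix='11' -> emit 'p', reset
Bit 5: prefix='1' (no match yet)
Bit 6: prefix='10' (no match yet)
Bit 7: prefix='100' -> emit 'l', reset
Bit 8: prefix='1' (no match yet)

Answer: 2 p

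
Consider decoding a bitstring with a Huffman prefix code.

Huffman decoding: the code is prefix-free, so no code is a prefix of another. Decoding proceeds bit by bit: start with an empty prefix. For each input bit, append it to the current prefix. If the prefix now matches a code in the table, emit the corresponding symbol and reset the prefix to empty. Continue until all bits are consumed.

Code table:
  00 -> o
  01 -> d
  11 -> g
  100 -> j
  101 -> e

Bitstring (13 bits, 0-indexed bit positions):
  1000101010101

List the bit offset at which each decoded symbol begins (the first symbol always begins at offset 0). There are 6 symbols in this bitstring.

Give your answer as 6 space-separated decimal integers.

Bit 0: prefix='1' (no match yet)
Bit 1: prefix='10' (no match yet)
Bit 2: prefix='100' -> emit 'j', reset
Bit 3: prefix='0' (no match yet)
Bit 4: prefix='01' -> emit 'd', reset
Bit 5: prefix='0' (no match yet)
Bit 6: prefix='01' -> emit 'd', reset
Bit 7: prefix='0' (no match yet)
Bit 8: prefix='01' -> emit 'd', reset
Bit 9: prefix='0' (no match yet)
Bit 10: prefix='01' -> emit 'd', reset
Bit 11: prefix='0' (no match yet)
Bit 12: prefix='01' -> emit 'd', reset

Answer: 0 3 5 7 9 11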